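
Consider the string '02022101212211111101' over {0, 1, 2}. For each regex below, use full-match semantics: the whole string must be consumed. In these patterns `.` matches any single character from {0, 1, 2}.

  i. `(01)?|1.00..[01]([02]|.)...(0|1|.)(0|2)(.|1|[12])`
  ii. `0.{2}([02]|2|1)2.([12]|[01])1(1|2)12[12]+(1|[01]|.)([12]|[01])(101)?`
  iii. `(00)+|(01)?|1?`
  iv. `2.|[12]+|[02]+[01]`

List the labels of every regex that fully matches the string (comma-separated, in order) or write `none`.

ii

i → no match
ii → match
iii → no match
iv → no match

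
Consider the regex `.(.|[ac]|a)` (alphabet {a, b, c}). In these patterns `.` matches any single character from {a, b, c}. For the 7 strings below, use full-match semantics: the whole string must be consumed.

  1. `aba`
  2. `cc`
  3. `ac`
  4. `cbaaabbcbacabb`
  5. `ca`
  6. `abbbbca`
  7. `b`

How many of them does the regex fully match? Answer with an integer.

3

1 → no match
2 → match
3 → match
4 → no match
5 → match
6 → no match
7 → no match
Total matched: 3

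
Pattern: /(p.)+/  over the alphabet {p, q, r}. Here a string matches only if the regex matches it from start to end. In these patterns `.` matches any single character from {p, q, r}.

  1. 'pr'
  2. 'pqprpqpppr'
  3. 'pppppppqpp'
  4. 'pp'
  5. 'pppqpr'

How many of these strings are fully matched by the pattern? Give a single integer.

5

1 → match
2 → match
3 → match
4 → match
5 → match
Total matched: 5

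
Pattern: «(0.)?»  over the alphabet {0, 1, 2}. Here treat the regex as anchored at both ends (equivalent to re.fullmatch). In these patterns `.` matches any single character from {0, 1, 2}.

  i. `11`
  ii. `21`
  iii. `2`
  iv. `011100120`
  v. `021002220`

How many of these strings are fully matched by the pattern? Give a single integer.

i → no match
ii → no match
iii → no match
iv → no match
v → no match
Total matched: 0

0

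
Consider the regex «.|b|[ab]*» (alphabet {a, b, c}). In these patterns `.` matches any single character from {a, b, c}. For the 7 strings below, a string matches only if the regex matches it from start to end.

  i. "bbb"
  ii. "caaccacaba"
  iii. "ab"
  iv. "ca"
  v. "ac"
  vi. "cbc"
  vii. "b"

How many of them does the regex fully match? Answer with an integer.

i → match
ii → no match
iii → match
iv → no match
v → no match
vi → no match
vii → match
Total matched: 3

3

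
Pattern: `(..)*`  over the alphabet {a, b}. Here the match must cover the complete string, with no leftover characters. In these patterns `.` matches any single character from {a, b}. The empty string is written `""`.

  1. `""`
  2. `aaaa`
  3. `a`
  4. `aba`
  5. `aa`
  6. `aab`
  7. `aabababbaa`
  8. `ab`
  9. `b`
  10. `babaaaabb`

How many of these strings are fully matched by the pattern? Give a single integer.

1 → match
2 → match
3 → no match
4 → no match
5 → match
6 → no match
7 → match
8 → match
9 → no match
10 → no match
Total matched: 5

5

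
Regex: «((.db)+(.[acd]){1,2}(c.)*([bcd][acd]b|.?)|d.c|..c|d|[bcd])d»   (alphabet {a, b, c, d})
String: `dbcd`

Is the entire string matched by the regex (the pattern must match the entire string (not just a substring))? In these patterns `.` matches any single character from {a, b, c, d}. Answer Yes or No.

Yes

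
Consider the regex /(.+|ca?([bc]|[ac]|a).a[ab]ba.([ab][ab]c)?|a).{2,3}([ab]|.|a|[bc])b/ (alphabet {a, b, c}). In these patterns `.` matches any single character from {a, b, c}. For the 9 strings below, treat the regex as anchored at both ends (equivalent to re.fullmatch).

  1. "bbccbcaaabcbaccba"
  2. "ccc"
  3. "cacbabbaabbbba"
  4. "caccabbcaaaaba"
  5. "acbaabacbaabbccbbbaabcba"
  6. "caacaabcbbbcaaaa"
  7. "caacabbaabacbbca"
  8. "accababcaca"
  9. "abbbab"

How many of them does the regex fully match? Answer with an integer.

1 → no match — must end with "b"
2 → no match — must end with "b"
3 → no match — must end with "b"
4 → no match — must end with "b"
5 → no match — must end with "b"
6 → no match — must end with "b"
7 → no match — must end with "b"
8 → no match — must end with "b"
9 → match
Total matched: 1

1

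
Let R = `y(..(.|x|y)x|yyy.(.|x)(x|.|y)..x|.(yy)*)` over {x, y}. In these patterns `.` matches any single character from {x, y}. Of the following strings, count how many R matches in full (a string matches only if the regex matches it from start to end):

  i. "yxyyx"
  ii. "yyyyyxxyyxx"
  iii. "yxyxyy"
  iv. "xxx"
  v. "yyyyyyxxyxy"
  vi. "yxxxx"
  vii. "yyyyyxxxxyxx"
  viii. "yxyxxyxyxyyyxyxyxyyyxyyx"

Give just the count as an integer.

2

i → match
ii → no match
iii → no match
iv → no match — must start with "y"
v → no match
vi → match
vii → no match
viii → no match
Total matched: 2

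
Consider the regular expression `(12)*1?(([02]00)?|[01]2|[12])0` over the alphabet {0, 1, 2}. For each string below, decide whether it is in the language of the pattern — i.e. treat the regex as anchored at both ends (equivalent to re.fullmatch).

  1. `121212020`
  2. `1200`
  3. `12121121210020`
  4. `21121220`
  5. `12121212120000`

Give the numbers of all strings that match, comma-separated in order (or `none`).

1. `121212020` → match
2. `1200` → no match
3 → no match
4. `21121220` → no match
5 → match

1, 5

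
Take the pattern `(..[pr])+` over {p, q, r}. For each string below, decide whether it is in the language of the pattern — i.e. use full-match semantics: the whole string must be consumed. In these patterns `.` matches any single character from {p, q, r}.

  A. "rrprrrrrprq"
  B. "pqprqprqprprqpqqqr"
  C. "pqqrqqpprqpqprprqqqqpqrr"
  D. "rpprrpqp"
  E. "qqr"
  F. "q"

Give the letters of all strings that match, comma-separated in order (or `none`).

A → no match
B → no match
C → no match
D → no match
E → match
F → no match

E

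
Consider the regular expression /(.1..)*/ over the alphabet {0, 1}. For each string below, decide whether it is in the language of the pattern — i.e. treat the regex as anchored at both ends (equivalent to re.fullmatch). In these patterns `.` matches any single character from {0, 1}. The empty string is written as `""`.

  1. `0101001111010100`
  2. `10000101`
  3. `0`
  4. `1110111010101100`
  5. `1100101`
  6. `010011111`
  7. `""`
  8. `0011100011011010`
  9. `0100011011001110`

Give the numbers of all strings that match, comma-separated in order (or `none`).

1 → no match
2 → no match
3 → no match
4 → no match
5 → no match
6 → no match
7 → match
8 → no match
9 → match

7, 9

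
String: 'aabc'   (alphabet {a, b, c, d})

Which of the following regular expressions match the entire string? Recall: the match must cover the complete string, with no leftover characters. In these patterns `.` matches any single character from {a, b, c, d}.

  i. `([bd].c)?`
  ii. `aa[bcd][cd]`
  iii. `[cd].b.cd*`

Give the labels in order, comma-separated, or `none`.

i → no match
ii → match
iii → no match

ii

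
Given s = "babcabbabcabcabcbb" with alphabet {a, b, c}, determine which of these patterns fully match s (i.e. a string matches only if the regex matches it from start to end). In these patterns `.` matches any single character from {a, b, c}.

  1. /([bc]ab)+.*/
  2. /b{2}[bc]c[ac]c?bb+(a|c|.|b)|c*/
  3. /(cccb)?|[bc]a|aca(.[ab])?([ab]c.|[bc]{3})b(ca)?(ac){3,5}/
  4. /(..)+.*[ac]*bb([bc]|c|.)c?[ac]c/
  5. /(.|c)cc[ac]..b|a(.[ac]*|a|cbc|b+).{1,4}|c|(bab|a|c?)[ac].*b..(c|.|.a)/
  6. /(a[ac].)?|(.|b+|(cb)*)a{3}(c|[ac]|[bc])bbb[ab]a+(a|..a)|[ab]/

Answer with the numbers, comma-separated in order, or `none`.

1, 5

1 → match
2 → no match
3 → no match
4 → no match — must end with "c"
5 → match
6 → no match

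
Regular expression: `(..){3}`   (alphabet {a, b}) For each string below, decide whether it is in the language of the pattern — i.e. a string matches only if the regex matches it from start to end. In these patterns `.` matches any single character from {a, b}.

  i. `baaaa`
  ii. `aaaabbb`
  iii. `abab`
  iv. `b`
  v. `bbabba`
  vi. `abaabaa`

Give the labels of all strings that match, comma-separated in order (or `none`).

v

i → no match
ii → no match
iii → no match
iv → no match
v → match
vi → no match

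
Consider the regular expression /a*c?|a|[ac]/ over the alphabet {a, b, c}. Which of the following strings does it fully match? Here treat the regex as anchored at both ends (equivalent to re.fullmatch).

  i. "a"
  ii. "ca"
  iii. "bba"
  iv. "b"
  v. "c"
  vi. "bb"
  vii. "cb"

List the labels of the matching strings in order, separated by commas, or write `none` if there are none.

i, v

i → match
ii → no match
iii → no match
iv → no match
v → match
vi → no match
vii → no match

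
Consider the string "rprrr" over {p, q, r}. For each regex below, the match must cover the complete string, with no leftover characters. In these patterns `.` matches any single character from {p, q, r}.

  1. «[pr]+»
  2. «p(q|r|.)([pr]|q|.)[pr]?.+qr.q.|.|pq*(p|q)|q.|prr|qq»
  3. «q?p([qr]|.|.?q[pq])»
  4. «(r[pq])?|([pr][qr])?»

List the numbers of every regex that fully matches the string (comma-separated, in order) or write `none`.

1 → match
2 → no match
3 → no match
4 → no match

1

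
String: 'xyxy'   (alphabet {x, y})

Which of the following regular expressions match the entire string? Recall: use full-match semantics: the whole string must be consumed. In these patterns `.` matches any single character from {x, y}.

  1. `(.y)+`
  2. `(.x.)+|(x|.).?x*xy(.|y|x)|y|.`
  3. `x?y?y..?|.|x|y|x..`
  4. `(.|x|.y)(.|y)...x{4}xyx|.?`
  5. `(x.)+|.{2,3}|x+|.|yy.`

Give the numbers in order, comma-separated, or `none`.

1 → match
2 → no match
3 → match
4 → no match
5 → match

1, 3, 5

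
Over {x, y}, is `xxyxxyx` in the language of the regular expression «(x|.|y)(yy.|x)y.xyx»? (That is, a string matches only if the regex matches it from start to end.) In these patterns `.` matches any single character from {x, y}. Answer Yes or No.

Yes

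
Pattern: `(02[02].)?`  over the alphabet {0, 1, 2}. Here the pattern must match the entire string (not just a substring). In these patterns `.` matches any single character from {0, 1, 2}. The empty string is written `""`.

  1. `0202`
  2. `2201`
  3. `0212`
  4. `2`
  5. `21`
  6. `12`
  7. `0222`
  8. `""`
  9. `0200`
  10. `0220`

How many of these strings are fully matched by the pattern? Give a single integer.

1 → match
2 → no match
3 → no match
4 → no match
5 → no match
6 → no match
7 → match
8 → match
9 → match
10 → match
Total matched: 5

5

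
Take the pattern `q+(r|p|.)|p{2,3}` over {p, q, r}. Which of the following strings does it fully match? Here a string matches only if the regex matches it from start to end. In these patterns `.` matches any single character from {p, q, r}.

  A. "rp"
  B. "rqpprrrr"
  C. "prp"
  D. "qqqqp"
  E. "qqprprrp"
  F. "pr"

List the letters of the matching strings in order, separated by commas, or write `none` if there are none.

D

A → no match
B → no match
C → no match
D → match
E → no match
F → no match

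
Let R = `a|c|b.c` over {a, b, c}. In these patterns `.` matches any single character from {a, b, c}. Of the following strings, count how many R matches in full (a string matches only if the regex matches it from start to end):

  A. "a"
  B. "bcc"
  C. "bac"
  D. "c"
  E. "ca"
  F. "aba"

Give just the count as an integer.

4

A → match
B → match
C → match
D → match
E → no match
F → no match
Total matched: 4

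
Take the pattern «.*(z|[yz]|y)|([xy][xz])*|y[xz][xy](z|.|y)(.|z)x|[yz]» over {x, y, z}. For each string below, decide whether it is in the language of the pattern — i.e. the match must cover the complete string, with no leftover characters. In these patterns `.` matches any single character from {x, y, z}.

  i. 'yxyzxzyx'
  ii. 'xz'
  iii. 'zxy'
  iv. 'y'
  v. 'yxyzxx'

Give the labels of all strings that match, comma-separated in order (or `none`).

i. 'yxyzxzyx' → match
ii. 'xz' → match
iii. 'zxy' → match
iv. 'y' → match
v. 'yxyzxx' → match

i, ii, iii, iv, v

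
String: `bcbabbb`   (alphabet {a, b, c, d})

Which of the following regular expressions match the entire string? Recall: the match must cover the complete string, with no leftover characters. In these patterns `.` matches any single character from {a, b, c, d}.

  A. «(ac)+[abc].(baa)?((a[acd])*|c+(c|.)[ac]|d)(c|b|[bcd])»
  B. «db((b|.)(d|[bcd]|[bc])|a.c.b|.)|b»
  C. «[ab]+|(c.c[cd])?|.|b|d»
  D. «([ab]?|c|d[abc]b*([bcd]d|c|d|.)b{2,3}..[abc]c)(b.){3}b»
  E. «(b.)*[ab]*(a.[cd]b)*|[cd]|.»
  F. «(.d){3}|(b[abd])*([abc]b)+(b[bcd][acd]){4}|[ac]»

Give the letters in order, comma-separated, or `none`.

D, E

A → no match — must start with `ac`
B → no match
C → no match
D → match
E → match
F → no match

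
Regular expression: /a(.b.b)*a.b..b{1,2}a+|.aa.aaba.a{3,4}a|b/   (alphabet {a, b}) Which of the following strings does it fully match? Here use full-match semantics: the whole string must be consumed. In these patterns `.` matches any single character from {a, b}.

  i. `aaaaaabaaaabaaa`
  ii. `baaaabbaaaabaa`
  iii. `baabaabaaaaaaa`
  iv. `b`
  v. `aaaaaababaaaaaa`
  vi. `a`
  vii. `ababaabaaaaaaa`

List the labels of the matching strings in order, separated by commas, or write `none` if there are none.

i → no match
ii → no match
iii → match
iv → match
v → no match
vi → no match
vii → no match

iii, iv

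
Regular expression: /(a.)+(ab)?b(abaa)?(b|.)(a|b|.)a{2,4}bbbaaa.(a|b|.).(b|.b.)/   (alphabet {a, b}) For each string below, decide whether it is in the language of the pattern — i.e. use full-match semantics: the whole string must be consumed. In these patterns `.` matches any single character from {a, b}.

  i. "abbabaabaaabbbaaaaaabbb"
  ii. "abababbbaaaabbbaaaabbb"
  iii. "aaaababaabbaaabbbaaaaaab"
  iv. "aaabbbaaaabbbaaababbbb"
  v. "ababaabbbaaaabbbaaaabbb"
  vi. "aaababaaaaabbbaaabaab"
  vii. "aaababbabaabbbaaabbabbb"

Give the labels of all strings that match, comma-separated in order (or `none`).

i, ii, iii, iv, v, vii

i → match
ii → match
iii → match
iv → match
v → match
vi → no match
vii → match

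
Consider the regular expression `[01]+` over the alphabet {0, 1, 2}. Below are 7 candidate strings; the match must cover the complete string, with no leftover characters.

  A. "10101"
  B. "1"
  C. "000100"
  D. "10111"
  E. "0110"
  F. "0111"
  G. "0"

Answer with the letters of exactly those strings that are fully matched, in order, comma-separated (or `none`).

A. "10101" → match
B. "1" → match
C. "000100" → match
D. "10111" → match
E. "0110" → match
F. "0111" → match
G. "0" → match

A, B, C, D, E, F, G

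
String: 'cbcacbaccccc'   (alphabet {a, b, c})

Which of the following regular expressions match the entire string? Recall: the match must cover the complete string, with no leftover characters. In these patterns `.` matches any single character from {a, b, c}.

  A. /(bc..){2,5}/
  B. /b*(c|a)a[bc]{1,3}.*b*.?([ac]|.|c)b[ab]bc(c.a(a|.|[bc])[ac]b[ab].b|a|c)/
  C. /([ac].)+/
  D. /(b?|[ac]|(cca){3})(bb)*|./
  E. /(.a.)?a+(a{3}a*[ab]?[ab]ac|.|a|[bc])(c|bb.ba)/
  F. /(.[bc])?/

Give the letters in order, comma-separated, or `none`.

C

A → no match — must start with 'bc'
B → no match
C → match
D → no match
E → no match
F → no match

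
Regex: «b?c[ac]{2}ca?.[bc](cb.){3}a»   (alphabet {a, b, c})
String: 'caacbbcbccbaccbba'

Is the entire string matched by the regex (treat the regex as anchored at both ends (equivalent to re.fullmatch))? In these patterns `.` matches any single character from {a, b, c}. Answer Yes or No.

No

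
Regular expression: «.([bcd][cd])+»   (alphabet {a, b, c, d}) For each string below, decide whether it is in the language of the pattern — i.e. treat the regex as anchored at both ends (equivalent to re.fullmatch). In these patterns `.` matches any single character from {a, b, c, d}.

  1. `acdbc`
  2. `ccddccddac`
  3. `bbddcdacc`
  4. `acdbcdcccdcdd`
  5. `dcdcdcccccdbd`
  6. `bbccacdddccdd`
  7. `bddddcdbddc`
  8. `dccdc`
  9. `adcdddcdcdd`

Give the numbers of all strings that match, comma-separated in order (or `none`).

1, 4, 5, 7, 8, 9

1 → match
2 → no match
3 → no match
4 → match
5 → match
6 → no match
7 → match
8 → match
9 → match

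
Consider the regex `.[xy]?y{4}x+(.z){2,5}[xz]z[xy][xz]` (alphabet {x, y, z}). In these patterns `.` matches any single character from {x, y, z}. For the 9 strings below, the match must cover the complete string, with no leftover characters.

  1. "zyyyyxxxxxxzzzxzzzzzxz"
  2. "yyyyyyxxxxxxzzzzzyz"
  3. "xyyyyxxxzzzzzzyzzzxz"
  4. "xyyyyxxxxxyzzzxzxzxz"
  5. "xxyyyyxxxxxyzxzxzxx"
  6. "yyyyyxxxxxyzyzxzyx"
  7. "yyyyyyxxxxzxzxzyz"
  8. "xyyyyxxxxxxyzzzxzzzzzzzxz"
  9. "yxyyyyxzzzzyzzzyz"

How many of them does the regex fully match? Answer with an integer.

1 → match
2 → match
3 → match
4 → match
5 → match
6 → match
7 → match
8 → match
9 → match
Total matched: 9

9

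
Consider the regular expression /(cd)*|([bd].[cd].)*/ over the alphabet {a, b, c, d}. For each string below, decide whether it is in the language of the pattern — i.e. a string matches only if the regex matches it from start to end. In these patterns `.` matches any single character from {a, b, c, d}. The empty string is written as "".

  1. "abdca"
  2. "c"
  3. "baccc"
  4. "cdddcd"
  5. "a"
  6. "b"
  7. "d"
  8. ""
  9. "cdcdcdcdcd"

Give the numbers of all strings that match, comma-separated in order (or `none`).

8, 9

1 → no match
2 → no match
3 → no match
4 → no match
5 → no match
6 → no match
7 → no match
8 → match
9 → match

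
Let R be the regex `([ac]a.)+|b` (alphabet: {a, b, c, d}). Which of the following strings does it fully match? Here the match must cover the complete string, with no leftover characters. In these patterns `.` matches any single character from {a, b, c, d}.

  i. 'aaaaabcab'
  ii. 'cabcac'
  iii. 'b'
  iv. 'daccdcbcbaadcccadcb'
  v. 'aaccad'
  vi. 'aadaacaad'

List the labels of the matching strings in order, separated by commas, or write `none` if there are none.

i → match
ii → match
iii → match
iv → no match
v → match
vi → match

i, ii, iii, v, vi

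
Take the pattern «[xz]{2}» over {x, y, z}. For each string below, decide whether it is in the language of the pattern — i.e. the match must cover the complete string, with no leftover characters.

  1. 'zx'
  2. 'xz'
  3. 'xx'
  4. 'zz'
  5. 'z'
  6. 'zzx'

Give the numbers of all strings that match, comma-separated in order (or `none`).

1, 2, 3, 4

1. 'zx' → match
2. 'xz' → match
3. 'xx' → match
4. 'zz' → match
5. 'z' → no match
6. 'zzx' → no match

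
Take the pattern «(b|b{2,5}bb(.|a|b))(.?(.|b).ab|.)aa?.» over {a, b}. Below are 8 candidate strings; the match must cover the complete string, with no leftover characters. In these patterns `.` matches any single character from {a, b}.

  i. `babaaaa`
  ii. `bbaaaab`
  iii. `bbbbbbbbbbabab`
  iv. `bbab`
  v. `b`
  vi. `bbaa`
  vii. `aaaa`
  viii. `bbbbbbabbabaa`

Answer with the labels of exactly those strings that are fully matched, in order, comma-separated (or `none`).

i → no match
ii → no match
iii → match
iv → match
v → no match
vi → match
vii → no match — must start with `b`
viii → match

iii, iv, vi, viii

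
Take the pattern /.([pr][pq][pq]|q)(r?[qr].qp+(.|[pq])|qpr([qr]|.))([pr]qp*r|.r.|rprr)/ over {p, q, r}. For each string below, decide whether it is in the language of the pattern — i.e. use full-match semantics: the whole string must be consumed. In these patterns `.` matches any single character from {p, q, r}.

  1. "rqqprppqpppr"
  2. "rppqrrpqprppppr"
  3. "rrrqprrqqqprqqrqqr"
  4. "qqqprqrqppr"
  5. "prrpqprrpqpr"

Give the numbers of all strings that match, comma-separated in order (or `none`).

1. "rqqprppqpppr" → match
2 → no match
3 → no match
4. "qqqprqrqppr" → match
5. "prrpqprrpqpr" → no match

1, 4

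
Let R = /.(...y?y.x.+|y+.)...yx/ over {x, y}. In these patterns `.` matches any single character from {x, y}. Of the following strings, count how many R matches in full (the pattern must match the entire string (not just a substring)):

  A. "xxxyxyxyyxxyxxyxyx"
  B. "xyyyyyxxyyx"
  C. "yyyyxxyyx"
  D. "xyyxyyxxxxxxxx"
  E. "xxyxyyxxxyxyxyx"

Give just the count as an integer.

A → no match
B → match
C → match
D → no match — must end with "yx"
E → match
Total matched: 3

3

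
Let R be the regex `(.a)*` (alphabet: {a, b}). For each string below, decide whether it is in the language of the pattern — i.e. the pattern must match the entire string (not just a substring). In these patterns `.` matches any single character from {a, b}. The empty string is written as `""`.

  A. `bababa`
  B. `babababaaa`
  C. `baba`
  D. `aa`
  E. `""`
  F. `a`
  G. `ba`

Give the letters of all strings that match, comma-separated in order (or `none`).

A, B, C, D, E, G

A → match
B → match
C → match
D → match
E → match
F → no match
G → match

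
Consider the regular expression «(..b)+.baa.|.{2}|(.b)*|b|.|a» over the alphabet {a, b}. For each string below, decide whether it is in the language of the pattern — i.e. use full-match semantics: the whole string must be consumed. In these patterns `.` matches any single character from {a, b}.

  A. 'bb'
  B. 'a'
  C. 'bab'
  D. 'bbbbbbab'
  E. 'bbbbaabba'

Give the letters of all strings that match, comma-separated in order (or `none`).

A, B, D

A → match
B → match
C → no match
D → match
E → no match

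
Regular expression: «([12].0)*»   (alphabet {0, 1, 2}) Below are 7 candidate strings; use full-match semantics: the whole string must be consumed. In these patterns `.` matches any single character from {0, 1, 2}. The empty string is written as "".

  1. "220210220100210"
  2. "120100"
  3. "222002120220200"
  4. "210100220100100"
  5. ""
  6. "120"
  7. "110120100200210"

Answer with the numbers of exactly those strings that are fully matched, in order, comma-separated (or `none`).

1, 2, 4, 5, 6, 7

1 → match
2 → match
3 → no match
4 → match
5 → match
6 → match
7 → match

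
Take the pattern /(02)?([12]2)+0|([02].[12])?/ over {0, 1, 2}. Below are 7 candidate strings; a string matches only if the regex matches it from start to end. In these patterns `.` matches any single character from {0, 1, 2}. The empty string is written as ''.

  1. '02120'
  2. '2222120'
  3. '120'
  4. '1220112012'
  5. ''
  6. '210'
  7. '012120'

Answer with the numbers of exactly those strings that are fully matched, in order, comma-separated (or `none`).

1 → match
2 → match
3 → match
4 → no match
5 → match
6 → no match
7 → no match

1, 2, 3, 5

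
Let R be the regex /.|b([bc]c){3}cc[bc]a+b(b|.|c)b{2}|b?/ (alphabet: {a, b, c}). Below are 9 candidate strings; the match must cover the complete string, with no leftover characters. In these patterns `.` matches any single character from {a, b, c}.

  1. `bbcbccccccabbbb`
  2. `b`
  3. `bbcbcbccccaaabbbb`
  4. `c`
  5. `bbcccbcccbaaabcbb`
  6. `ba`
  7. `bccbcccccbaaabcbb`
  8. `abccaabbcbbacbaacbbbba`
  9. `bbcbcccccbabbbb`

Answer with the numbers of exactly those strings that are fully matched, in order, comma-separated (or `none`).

1, 2, 3, 4, 5, 7, 9

1 → match
2 → match
3 → match
4 → match
5 → match
6 → no match
7 → match
8 → no match
9 → match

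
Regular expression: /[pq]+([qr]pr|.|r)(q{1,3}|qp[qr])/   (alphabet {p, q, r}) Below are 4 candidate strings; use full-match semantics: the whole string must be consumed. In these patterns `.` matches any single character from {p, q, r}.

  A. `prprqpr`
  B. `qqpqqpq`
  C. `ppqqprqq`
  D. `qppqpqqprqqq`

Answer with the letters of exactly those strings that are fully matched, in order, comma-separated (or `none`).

A → match
B → match
C → match
D → match

A, B, C, D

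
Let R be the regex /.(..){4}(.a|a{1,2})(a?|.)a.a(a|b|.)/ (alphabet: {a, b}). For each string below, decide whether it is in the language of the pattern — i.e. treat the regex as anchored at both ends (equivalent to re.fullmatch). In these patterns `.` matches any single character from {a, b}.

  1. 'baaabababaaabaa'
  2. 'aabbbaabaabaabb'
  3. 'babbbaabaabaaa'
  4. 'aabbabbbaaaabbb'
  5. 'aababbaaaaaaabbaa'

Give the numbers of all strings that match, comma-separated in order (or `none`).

1 → match
2 → no match
3 → no match
4 → no match
5 → no match

1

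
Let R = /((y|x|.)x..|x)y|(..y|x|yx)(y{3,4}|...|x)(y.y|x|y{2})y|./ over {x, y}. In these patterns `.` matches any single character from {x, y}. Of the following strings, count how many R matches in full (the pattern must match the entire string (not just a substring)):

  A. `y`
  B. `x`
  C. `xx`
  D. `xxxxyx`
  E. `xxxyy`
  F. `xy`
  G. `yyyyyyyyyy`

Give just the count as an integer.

5

A → match
B → match
C → no match
D → no match
E → match
F → match
G → match
Total matched: 5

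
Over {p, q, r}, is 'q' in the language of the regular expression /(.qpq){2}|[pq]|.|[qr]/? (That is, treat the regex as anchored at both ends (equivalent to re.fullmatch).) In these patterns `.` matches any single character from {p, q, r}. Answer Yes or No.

Yes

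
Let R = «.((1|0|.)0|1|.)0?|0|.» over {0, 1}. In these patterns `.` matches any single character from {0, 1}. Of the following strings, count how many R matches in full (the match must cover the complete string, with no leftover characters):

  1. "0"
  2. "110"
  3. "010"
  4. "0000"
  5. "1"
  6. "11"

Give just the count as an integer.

6

1 → match
2 → match
3 → match
4 → match
5 → match
6 → match
Total matched: 6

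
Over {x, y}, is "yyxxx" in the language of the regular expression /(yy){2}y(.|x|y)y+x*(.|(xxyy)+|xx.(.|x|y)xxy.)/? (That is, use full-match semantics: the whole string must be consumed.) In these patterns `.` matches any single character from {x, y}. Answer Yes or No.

No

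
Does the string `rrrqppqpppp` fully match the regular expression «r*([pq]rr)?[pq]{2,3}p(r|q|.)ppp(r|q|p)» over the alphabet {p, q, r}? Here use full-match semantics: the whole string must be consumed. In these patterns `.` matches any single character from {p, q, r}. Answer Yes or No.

Yes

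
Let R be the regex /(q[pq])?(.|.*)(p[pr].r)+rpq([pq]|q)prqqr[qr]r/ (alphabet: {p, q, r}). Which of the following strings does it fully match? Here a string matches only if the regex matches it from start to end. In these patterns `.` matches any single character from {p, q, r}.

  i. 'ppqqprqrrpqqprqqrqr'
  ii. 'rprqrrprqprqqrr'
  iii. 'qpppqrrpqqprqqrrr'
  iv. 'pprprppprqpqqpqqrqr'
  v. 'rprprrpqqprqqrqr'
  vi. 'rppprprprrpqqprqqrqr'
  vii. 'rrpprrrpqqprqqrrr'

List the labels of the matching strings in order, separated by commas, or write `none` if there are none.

i → match
ii → no match
iii → match
iv → no match
v → match
vi → match
vii → match

i, iii, v, vi, vii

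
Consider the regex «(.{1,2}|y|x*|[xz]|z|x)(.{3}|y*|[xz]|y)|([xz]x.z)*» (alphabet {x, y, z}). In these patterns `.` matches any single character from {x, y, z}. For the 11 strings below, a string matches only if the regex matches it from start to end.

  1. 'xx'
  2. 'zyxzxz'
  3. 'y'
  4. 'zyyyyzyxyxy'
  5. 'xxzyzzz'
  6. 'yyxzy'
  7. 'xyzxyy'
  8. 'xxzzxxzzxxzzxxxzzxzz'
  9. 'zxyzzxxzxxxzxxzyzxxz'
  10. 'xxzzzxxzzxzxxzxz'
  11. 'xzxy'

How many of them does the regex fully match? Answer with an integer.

1 → match
2 → no match
3 → match
4 → no match
5 → no match
6 → match
7 → no match
8 → match
9 → no match
10 → no match
11 → match
Total matched: 5

5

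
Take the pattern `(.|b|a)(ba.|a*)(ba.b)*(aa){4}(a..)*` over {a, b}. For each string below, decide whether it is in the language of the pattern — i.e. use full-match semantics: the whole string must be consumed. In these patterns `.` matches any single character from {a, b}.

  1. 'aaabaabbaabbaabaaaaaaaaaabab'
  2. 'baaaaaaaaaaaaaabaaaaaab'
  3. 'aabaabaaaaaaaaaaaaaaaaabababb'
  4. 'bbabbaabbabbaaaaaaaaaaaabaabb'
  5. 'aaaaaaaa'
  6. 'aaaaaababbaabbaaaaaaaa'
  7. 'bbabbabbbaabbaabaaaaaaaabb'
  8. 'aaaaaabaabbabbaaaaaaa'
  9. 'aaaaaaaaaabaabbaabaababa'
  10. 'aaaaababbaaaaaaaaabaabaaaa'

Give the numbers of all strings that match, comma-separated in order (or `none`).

1 → no match
2 → match
3 → no match
4 → match
5 → no match
6 → no match
7 → no match
8 → no match
9 → match
10 → match

2, 4, 9, 10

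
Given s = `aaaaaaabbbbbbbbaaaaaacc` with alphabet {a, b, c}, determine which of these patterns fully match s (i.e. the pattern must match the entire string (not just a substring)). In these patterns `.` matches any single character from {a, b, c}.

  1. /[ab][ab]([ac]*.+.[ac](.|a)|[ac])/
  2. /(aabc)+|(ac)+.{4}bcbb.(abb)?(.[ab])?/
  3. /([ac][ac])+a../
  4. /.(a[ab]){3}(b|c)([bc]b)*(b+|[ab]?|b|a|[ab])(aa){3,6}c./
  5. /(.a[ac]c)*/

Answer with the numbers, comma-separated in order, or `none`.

1, 4

1 → match
2 → no match
3 → no match
4 → match
5 → no match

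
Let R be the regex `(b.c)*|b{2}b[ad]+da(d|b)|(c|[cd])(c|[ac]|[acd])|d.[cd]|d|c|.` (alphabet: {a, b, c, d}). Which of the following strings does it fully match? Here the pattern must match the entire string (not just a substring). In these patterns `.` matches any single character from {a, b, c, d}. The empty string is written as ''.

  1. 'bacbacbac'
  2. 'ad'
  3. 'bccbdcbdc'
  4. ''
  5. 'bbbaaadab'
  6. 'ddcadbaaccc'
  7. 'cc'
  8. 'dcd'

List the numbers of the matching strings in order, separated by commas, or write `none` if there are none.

1, 3, 4, 5, 7, 8

1 → match
2 → no match
3 → match
4 → match
5 → match
6 → no match
7 → match
8 → match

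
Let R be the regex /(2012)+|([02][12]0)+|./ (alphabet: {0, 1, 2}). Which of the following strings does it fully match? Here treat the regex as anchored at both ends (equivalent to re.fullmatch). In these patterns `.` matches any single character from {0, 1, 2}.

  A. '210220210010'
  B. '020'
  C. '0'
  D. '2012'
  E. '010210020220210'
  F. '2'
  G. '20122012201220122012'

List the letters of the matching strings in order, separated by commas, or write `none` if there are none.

A. '210220210010' → match
B. '020' → match
C. '0' → match
D. '2012' → match
E → match
F. '2' → match
G → match

A, B, C, D, E, F, G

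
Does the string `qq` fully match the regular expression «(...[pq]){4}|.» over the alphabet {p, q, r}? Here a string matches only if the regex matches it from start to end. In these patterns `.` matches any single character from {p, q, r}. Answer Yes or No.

No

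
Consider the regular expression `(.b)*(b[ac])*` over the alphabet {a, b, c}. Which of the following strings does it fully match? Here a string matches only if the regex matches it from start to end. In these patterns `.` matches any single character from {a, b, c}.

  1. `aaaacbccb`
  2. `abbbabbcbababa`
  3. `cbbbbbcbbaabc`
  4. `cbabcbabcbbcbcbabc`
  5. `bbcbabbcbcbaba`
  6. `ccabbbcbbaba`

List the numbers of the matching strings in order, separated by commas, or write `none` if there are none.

1 → no match
2 → match
3 → no match
4 → match
5 → match
6 → no match

2, 4, 5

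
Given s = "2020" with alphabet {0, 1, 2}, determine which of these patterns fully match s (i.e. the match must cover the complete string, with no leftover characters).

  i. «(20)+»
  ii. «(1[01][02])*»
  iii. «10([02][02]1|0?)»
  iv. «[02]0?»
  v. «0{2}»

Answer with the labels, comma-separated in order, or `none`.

i → match
ii → no match
iii → no match — must start with "10"
iv → no match
v → no match — must start with "0"

i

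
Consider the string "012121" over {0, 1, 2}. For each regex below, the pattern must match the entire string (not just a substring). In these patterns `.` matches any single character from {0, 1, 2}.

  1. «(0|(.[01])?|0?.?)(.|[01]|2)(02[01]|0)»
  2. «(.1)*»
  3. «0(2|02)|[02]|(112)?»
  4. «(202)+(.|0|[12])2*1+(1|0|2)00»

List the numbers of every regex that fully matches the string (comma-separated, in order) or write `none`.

1 → no match
2 → match
3 → no match
4 → no match — must start with "202"

2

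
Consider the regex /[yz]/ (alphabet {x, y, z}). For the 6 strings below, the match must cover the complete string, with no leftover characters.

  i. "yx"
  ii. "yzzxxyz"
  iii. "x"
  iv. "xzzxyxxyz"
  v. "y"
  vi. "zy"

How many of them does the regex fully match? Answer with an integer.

1

i → no match
ii → no match
iii → no match
iv → no match
v → match
vi → no match
Total matched: 1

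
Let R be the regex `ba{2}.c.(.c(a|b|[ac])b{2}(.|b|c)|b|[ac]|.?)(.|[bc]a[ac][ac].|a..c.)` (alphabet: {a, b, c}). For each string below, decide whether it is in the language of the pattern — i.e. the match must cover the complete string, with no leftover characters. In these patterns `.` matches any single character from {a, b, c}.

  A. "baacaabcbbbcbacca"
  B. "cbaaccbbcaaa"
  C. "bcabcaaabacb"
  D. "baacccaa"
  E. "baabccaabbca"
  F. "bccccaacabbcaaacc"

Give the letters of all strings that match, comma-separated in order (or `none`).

A → no match
B → no match — must start with "ba"
C → no match — must start with "ba"
D → match
E → match
F → no match — must start with "ba"

D, E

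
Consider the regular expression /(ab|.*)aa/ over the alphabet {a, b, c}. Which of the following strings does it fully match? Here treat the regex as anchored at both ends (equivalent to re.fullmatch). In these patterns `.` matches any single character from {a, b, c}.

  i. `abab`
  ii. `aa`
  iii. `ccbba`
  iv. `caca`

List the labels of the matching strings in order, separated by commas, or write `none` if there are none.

ii

i. `abab` → no match — must end with `aa`
ii. `aa` → match
iii. `ccbba` → no match — must end with `aa`
iv. `caca` → no match — must end with `aa`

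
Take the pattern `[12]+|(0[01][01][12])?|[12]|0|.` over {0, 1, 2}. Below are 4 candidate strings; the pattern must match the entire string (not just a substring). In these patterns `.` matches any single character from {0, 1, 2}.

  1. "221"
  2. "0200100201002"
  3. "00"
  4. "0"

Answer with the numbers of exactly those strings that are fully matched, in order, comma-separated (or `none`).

1, 4

1 → match
2 → no match
3 → no match
4 → match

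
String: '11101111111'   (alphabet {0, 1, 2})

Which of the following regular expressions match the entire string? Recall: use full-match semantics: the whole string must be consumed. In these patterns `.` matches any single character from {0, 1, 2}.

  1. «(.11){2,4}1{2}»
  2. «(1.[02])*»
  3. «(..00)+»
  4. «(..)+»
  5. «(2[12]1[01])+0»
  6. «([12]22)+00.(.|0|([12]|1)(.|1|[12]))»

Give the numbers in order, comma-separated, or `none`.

1 → match
2 → no match
3 → no match — must end with '00'
4 → no match
5 → no match — must start with '2'
6 → no match

1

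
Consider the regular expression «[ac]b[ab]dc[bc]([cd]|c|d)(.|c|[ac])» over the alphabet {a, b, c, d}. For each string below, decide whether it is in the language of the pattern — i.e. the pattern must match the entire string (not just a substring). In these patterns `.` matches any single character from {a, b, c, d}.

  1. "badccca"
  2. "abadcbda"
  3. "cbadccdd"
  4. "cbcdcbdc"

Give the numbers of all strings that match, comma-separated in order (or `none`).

2, 3

1 → no match
2 → match
3 → match
4 → no match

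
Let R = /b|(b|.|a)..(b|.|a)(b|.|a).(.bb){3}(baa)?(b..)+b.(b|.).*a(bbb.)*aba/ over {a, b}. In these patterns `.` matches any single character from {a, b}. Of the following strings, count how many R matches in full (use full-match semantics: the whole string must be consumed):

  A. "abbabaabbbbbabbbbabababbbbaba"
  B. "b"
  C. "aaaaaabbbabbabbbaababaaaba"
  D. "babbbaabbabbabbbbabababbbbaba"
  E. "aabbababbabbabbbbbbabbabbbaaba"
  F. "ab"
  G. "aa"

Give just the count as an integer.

5

A → match
B → match
C → match
D → match
E → match
F → no match
G → no match
Total matched: 5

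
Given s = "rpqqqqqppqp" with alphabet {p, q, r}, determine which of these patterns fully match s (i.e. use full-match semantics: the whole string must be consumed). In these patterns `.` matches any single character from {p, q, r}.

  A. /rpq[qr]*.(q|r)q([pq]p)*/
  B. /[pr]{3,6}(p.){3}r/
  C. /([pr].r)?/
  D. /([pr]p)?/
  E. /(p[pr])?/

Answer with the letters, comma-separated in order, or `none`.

A → match
B → no match — must end with "r"
C → no match
D → no match
E → no match

A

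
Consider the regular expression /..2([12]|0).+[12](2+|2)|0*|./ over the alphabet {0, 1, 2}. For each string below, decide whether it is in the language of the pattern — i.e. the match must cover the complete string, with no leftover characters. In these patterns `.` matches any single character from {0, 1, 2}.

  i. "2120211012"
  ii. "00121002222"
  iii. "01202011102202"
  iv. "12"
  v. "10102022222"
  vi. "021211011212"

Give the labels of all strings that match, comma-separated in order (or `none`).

i → match
ii → no match
iii → no match
iv → no match
v → no match
vi → no match

i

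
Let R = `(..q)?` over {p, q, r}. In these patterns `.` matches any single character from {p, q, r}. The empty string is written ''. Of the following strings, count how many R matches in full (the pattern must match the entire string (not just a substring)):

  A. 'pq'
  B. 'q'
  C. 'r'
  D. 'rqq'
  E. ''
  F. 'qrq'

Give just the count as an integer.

A → no match
B → no match
C → no match
D → match
E → match
F → match
Total matched: 3

3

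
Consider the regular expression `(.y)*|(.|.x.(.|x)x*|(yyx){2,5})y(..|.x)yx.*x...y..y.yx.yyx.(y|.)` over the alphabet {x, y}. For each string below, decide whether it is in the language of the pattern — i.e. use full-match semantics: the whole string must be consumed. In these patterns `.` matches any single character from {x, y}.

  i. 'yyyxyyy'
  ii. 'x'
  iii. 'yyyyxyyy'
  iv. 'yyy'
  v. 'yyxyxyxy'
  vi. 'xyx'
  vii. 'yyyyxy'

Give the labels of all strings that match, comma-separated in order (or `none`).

iii, v, vii

i → no match
ii → no match
iii → match
iv → no match
v → match
vi → no match
vii → match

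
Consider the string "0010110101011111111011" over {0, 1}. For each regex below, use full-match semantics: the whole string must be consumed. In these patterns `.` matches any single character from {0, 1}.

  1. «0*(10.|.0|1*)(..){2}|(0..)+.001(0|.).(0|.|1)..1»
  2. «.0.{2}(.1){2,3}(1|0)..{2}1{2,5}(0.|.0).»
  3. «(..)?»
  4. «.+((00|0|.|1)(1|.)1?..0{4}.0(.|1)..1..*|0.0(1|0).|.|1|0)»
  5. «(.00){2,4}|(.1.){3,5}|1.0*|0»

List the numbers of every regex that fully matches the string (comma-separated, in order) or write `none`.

1 → no match
2 → match
3 → no match
4 → match
5 → no match

2, 4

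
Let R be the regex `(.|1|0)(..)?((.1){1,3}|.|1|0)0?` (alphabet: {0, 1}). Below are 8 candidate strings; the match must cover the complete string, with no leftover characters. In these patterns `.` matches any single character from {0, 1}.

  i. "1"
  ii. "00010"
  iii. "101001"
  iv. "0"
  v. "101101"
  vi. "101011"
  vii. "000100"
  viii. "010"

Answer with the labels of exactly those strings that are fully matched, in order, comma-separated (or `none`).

ii, viii

i → no match
ii → match
iii → no match
iv → no match
v → no match
vi → no match
vii → no match
viii → match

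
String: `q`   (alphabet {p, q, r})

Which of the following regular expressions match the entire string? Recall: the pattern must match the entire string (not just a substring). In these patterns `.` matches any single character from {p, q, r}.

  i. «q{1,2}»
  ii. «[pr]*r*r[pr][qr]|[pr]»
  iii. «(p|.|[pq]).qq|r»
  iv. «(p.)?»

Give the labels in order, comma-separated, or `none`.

i → match
ii → no match
iii → no match
iv → no match

i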